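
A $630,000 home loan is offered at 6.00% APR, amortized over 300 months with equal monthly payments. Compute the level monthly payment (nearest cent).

Monthly rate = 6%/12 = 0.0050000; payment = 630,000 × 0.0050000 / (1 − (1+0.0050000)^−300) = $4,059.10.

$4,059.10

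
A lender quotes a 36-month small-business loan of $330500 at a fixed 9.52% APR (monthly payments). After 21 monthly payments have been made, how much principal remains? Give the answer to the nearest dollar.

$149,206

With monthly rate i = 9.52%/12 = 0.0079333, the balance after k of n payments is P · [(1+i)^n − (1+i)^k] / [(1+i)^n − 1].
(1+0.0079333)^36 = 1.32906153 and (1+0.0079333)^21 = 1.18050537, so the balance is 330,500 × (1.32906153 − 1.18050537) / (1.32906153 − 1) = $149,205.56.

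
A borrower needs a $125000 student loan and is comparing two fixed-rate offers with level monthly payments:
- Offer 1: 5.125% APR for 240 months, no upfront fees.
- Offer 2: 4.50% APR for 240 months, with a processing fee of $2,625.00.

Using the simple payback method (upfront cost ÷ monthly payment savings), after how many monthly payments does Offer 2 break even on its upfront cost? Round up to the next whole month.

62 months

Offer 1: monthly rate = 5.125%/12 = 0.0042708; payment = 125,000 × 0.0042708 / (1 − (1+0.0042708)^−240) = $833.60.
Offer 2: monthly rate = 4.5%/12 = 0.0037500; payment = 125,000 × 0.0037500 / (1 − (1+0.0037500)^−240) = $790.81.
Monthly savings = $833.60 − $790.81 = $42.79.
Break-even = $2,625.00 / $42.79 = 61.35 → 62 months.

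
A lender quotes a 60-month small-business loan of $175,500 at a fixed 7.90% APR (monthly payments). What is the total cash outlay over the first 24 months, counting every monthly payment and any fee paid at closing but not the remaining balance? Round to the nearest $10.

At 7.90% the monthly rate is 0.0065833, so the payment is 175,500 × 0.0065833 / (1 − 1.0065833^−60) = $3,550.11.
Total outlay = 24 × $3,550.11 = $85,202.64.

$85,200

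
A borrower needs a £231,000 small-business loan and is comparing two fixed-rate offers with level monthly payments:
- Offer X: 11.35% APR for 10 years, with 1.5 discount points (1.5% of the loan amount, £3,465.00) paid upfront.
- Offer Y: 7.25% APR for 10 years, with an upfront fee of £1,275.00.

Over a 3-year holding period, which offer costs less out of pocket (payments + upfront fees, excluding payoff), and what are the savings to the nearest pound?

Offer Y by £20,766

Offer X: monthly rate = 11.35%/12 = 0.0094583; payment = 231,000 × 0.0094583 / (1 − (1+0.0094583)^−120) = £3,227.96.
Offer Y: at 7.25% the monthly rate is 0.0060417, so the payment is 231,000 × 0.0060417 / (1 − 1.0060417^−120) = £2,711.96.
Over 36 months: Offer X costs 36 × £3,227.96 + £3,465.00 = £119,671.56; Offer Y costs 36 × £2,711.96 + £1,275.00 = £98,905.56.
Offer Y is cheaper by £119,671.56 − £98,905.56 = £20,766.00.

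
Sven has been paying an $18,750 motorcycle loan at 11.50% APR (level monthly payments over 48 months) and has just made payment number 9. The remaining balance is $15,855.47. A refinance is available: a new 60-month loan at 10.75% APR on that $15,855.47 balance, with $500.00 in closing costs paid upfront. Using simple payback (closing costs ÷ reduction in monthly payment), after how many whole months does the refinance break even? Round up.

Current payment = 18,750 × 11.5%/12 / (1 − (1+0.0095833)^−48) = $489.17.
Refinanced payment = 15,855.47 × 0.0089583 / (1 − (1+0.0089583)^−60) = $342.76.
Monthly savings = $489.17 − $342.76 = $146.41.
Break-even = $500.00 / $146.41 = 3.42 → 4 months.

4 months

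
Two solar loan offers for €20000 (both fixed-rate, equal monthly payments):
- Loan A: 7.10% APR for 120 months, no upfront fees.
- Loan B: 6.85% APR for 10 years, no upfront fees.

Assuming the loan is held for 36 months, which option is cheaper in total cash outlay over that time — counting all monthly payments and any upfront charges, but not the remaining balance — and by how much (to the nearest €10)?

Loan A: monthly rate = 7.1%/12 = 0.0059167; payment = 20,000 × 0.0059167 / (1 − (1+0.0059167)^−120) = €233.25.
Loan B: monthly rate = 6.85%/12 = 0.0057083; payment = 20,000 × 0.0057083 / (1 − (1+0.0057083)^−120) = €230.67.
Over 36 months: Loan A costs 36 × €233.25 = €8,397.00; Loan B costs 36 × €230.67 = €8,304.12.
Loan B is cheaper by €8,397.00 − €8,304.12 = €92.88.

Loan B by €90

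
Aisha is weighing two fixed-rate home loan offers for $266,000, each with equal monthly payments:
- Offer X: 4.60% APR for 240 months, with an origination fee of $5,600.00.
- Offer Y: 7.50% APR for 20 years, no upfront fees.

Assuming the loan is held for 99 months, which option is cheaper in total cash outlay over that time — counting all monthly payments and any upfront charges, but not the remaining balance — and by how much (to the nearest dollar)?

Offer X: at 4.60% the monthly rate is 0.0038333, so the payment is 266,000 × 0.0038333 / (1 − 1.0038333^−240) = $1,697.24.
Offer Y: at 7.50% the monthly rate is 0.0062500, so the payment is 266,000 × 0.0062500 / (1 − 1.0062500^−240) = $2,142.88.
Over 99 months: Offer X costs 99 × $1,697.24 + $5,600.00 = $173,626.76; Offer Y costs 99 × $2,142.88 = $212,145.12.
Offer X is cheaper by $212,145.12 − $173,626.76 = $38,518.36.

Offer X by $38,518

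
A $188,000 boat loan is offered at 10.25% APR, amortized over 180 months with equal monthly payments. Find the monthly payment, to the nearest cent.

Monthly rate = 10.25%/12 = 0.0085417; payment = 188,000 × 0.0085417 / (1 − (1+0.0085417)^−180) = $2,049.11.

$2,049.11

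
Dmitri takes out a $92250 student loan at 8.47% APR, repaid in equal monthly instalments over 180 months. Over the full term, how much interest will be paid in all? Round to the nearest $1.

At 8.47% the monthly rate is 0.0070583, so the payment is 92,250 × 0.0070583 / (1 − 1.0070583^−180) = $906.80.
Total paid = 180 × $906.80 = $163,224.00; interest = $163,224.00 − $92,250 = $70,974.00.

$70,974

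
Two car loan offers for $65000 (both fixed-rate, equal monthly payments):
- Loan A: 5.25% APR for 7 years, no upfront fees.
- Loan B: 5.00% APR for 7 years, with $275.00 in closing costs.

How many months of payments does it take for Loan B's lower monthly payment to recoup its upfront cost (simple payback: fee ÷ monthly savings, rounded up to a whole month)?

36 months

Loan A: monthly rate = 5.25%/12 = 0.0043750; payment = 65,000 × 0.0043750 / (1 − (1+0.0043750)^−84) = $926.36.
Loan B: at 5.00% the monthly rate is 0.0041667, so the payment is 65,000 × 0.0041667 / (1 − 1.0041667^−84) = $918.70.
Monthly savings = $926.36 − $918.70 = $7.66.
Break-even = $275.00 / $7.66 = 35.90 → 36 months.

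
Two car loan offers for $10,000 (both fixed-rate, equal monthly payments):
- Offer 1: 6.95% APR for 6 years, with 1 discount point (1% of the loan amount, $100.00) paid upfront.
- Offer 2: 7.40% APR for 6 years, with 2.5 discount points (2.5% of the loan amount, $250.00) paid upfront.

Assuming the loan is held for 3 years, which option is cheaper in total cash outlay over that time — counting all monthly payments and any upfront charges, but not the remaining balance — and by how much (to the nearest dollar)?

Offer 1: monthly rate = 6.95%/12 = 0.0057917; payment = 10,000 × 0.0057917 / (1 − (1+0.0057917)^−72) = $170.25.
Offer 2: at 7.40% the monthly rate is 0.0061667, so the payment is 10,000 × 0.0061667 / (1 − 1.0061667^−72) = $172.42.
Over 36 months: Offer 1 costs 36 × $170.25 + $100.00 = $6,229.00; Offer 2 costs 36 × $172.42 + $250.00 = $6,457.12.
Offer 1 is cheaper by $6,457.12 − $6,229.00 = $228.12.

Offer 1 by $228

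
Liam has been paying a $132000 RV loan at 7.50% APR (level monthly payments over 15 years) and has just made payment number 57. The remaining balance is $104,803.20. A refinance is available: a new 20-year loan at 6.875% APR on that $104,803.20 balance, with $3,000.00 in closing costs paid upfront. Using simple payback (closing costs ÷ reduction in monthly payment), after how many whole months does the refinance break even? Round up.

8 months

Current payment = 132,000 × 7.5%/12 / (1 − (1+0.0062500)^−180) = $1,223.66.
Refinanced payment = 104,803.20 × 0.0057292 / (1 − (1+0.0057292)^−240) = $804.69.
Monthly savings = $1,223.66 − $804.69 = $418.97.
Break-even = $3,000.00 / $418.97 = 7.16 → 8 months.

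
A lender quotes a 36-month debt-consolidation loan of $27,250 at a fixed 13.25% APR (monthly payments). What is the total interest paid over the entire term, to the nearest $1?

Monthly rate = 13.25%/12 = 0.0110417; payment = 27,250 × 0.0110417 / (1 − (1+0.0110417)^−36) = $921.44.
Total paid = 36 × $921.44 = $33,171.84; interest = $33,171.84 − $27,250 = $5,921.84.

$5,922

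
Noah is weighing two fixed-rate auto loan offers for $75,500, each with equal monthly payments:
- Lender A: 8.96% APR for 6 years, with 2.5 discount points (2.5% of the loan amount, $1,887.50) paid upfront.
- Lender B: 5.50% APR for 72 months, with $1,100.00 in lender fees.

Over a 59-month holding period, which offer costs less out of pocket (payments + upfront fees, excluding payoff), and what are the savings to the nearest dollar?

Lender A: monthly rate = 8.96%/12 = 0.0074667; payment = 75,500 × 0.0074667 / (1 − (1+0.0074667)^−72) = $1,359.43.
Lender B: at 5.50% the monthly rate is 0.0045833, so the payment is 75,500 × 0.0045833 / (1 − 1.0045833^−72) = $1,233.51.
Over 59 months: Lender A costs 59 × $1,359.43 + $1,887.50 = $82,093.87; Lender B costs 59 × $1,233.51 + $1,100.00 = $73,877.09.
Lender B is cheaper by $82,093.87 − $73,877.09 = $8,216.78.

Lender B by $8,217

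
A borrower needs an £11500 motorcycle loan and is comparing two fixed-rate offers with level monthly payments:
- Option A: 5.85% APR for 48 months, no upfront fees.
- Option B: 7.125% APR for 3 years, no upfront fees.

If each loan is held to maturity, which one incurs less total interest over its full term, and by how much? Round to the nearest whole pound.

Option A: at 5.85% the monthly rate is 0.0048750, so the payment is 11,500 × 0.0048750 / (1 − 1.0048750^−48) = £269.29.
Total interest on Option A = 48 × £269.29 − £11,500 = £1,425.92.
Option B: monthly rate = 7.125%/12 = 0.0059375; payment = 11,500 × 0.0059375 / (1 − (1+0.0059375)^−36) = £355.74.
Total interest on Option B = 36 × £355.74 − £11,500 = £1,306.64.
Option B is lower by £119.28.

Option B by £119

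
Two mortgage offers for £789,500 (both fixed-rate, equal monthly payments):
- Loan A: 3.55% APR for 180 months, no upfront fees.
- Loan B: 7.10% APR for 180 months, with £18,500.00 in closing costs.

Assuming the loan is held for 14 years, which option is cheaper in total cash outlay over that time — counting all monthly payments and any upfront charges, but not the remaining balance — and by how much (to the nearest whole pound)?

Loan A by £266,646

Loan A: monthly rate = 3.55%/12 = 0.0029583; payment = 789,500 × 0.0029583 / (1 − (1+0.0029583)^−180) = £5,663.40.
Loan B: at 7.10% the monthly rate is 0.0059167, so the payment is 789,500 × 0.0059167 / (1 − 1.0059167^−180) = £7,140.46.
Over 168 months: Loan A costs 168 × £5,663.40 = £951,451.20; Loan B costs 168 × £7,140.46 + £18,500.00 = £1,218,097.28.
Loan A is cheaper by £1,218,097.28 − £951,451.20 = £266,646.08.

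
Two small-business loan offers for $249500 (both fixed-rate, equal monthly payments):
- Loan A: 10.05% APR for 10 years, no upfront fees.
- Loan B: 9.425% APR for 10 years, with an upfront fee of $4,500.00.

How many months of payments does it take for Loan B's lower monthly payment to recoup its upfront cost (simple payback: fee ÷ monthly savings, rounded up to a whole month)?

Loan A: monthly rate = 10.05%/12 = 0.0083750; payment = 249,500 × 0.0083750 / (1 − (1+0.0083750)^−120) = $3,304.07.
Loan B: monthly rate = 9.425%/12 = 0.0078542; payment = 249,500 × 0.0078542 / (1 − (1+0.0078542)^−120) = $3,218.23.
Monthly savings = $3,304.07 − $3,218.23 = $85.84.
Break-even = $4,500.00 / $85.84 = 52.42 → 53 months.

53 months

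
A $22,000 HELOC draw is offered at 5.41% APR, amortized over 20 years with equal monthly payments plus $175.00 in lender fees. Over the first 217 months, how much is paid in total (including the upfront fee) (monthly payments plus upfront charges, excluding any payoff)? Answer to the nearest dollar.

$32,773

At 5.41% the monthly rate is 0.0045083, so the payment is 22,000 × 0.0045083 / (1 − 1.0045083^−240) = $150.22.
Total outlay = 217 × $150.22 + $175.00 = $32,772.74.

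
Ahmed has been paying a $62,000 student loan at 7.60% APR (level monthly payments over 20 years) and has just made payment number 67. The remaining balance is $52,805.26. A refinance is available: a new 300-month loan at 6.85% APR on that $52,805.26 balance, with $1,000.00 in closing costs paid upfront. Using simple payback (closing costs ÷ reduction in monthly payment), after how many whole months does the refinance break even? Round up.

Current payment = 62,000 × 7.6%/12 / (1 − (1+0.0063333)^−240) = $503.27.
Refinanced payment = 52,805.26 × 0.0057083 / (1 − (1+0.0057083)^−300) = $368.18.
Monthly savings = $503.27 − $368.18 = $135.09.
Break-even = $1,000.00 / $135.09 = 7.40 → 8 months.

8 months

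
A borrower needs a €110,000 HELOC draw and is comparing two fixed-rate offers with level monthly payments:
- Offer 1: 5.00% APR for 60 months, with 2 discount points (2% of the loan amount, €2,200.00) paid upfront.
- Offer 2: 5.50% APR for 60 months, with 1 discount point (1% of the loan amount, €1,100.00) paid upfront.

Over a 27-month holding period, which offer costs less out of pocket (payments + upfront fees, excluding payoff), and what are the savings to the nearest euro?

Offer 1: monthly rate = 5%/12 = 0.0041667; payment = 110,000 × 0.0041667 / (1 − (1+0.0041667)^−60) = €2,075.84.
Offer 2: at 5.50% the monthly rate is 0.0045833, so the payment is 110,000 × 0.0045833 / (1 − 1.0045833^−60) = €2,101.13.
Over 27 months: Offer 1 costs 27 × €2,075.84 + €2,200.00 = €58,247.68; Offer 2 costs 27 × €2,101.13 + €1,100.00 = €57,830.51.
Offer 2 is cheaper by €58,247.68 − €57,830.51 = €417.17.

Offer 2 by €417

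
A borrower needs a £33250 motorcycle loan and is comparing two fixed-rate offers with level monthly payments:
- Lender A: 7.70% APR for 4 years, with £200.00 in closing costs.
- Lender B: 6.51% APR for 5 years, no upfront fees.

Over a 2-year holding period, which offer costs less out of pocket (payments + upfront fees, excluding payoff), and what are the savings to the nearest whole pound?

Lender B by £3,952

Lender A: monthly rate = 7.7%/12 = 0.0064167; payment = 33,250 × 0.0064167 / (1 − (1+0.0064167)^−48) = £807.06.
Lender B: monthly rate = 6.51%/12 = 0.0054250; payment = 33,250 × 0.0054250 / (1 − (1+0.0054250)^−60) = £650.73.
Over 24 months: Lender A costs 24 × £807.06 + £200.00 = £19,569.44; Lender B costs 24 × £650.73 = £15,617.52.
Lender B is cheaper by £19,569.44 − £15,617.52 = £3,951.92.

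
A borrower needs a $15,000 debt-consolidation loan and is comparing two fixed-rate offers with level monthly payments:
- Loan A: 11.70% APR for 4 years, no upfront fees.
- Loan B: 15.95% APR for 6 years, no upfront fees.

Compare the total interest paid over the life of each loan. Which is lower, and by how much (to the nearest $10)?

Loan A: monthly rate = 11.7%/12 = 0.0097500; payment = 15,000 × 0.0097500 / (1 − (1+0.0097500)^−48) = $392.80.
Total interest on Loan A = 48 × $392.80 − $15,000 = $3,854.40.
Loan B: monthly rate = 15.95%/12 = 0.0132917; payment = 15,000 × 0.0132917 / (1 − (1+0.0132917)^−72) = $324.96.
Total interest on Loan B = 72 × $324.96 − $15,000 = $8,397.12.
Loan A is lower by $4,542.72.

Loan A by $4,540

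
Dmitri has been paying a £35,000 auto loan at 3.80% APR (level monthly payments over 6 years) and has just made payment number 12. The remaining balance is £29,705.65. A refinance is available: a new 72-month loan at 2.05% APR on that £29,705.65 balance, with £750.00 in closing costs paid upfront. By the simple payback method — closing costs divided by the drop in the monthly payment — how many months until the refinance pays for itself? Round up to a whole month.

Current payment = 35,000 × 3.8%/12 / (1 − (1+0.0031667)^−72) = £544.40.
Refinanced payment = 29,705.65 × 0.0017083 / (1 − (1+0.0017083)^−72) = £438.82.
Monthly savings = £544.40 − £438.82 = £105.58.
Break-even = £750.00 / £105.58 = 7.10 → 8 months.

8 months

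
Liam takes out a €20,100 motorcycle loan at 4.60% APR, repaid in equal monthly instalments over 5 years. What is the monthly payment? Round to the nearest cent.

€375.64

Monthly rate = 4.6%/12 = 0.0038333; payment = 20,100 × 0.0038333 / (1 − (1+0.0038333)^−60) = €375.64.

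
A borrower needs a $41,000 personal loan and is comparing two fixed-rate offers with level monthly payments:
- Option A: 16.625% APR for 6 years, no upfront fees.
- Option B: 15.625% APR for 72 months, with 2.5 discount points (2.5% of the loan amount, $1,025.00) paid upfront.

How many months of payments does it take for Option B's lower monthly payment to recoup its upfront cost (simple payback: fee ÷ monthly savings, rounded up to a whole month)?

Option A: monthly rate = 16.625%/12 = 0.0138542; payment = 41,000 × 0.0138542 / (1 − (1+0.0138542)^−72) = $903.53.
Option B: monthly rate = 15.625%/12 = 0.0130208; payment = 41,000 × 0.0130208 / (1 − (1+0.0130208)^−72) = $880.92.
Monthly savings = $903.53 − $880.92 = $22.61.
Break-even = $1,025.00 / $22.61 = 45.33 → 46 months.

46 months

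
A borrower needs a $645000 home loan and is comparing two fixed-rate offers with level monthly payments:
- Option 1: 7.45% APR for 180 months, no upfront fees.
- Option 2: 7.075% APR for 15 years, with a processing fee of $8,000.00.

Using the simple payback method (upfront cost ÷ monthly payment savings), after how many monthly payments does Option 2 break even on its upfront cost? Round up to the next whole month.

59 months

Option 1: at 7.45% the monthly rate is 0.0062083, so the payment is 645,000 × 0.0062083 / (1 − 1.0062083^−180) = $5,960.92.
Option 2: at 7.075% the monthly rate is 0.0058958, so the payment is 645,000 × 0.0058958 / (1 − 1.0058958^−180) = $5,824.52.
Monthly savings = $5,960.92 − $5,824.52 = $136.40.
Break-even = $8,000.00 / $136.40 = 58.65 → 59 months.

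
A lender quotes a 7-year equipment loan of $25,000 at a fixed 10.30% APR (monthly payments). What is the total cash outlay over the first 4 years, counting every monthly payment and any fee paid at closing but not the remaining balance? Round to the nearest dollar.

$20,108

At 10.30% the monthly rate is 0.0085833, so the payment is 25,000 × 0.0085833 / (1 − 1.0085833^−84) = $418.92.
Total outlay = 48 × $418.92 = $20,108.16.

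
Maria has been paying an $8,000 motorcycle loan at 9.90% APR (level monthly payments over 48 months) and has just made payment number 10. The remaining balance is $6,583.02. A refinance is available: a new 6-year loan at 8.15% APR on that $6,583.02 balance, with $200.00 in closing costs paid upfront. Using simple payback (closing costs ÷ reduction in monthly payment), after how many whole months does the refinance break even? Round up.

Current payment = 8,000 × 9.9%/12 / (1 − (1+0.0082500)^−48) = $202.52.
Refinanced payment = 6,583.02 × 0.0067917 / (1 − (1+0.0067917)^−72) = $115.90.
Monthly savings = $202.52 − $115.90 = $86.62.
Break-even = $200.00 / $86.62 = 2.31 → 3 months.

3 months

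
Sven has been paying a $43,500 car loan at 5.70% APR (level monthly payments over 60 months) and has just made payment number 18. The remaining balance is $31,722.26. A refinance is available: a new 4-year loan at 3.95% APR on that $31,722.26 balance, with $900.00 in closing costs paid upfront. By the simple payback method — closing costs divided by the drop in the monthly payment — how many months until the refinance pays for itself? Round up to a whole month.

8 months

Current payment = 43,500 × 5.7%/12 / (1 − (1+0.0047500)^−60) = $834.92.
Refinanced payment = 31,722.26 × 0.0032917 / (1 − (1+0.0032917)^−48) = $715.55.
Monthly savings = $834.92 − $715.55 = $119.37.
Break-even = $900.00 / $119.37 = 7.54 → 8 months.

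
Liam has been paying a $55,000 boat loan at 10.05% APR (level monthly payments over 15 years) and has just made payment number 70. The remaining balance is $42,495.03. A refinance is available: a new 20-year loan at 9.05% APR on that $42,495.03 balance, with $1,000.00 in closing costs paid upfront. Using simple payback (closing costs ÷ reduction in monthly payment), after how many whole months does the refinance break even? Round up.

5 months

Current payment = 55,000 × 10.05%/12 / (1 − (1+0.0083750)^−180) = $592.72.
Refinanced payment = 42,495.03 × 0.0075417 / (1 − (1+0.0075417)^−240) = $383.71.
Monthly savings = $592.72 − $383.71 = $209.01.
Break-even = $1,000.00 / $209.01 = 4.78 → 5 months.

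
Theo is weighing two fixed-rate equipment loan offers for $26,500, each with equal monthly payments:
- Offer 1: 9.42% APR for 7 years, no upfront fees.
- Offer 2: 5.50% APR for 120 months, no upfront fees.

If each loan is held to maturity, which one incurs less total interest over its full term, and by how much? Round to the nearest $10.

Offer 2 by $1,780

Offer 1: at 9.42% the monthly rate is 0.0078500, so the payment is 26,500 × 0.0078500 / (1 − 1.0078500^−84) = $432.03.
Total interest on Offer 1 = 84 × $432.03 − $26,500 = $9,790.52.
Offer 2: monthly rate = 5.5%/12 = 0.0045833; payment = 26,500 × 0.0045833 / (1 − (1+0.0045833)^−120) = $287.59.
Total interest on Offer 2 = 120 × $287.59 − $26,500 = $8,010.80.
Offer 2 is lower by $1,779.72.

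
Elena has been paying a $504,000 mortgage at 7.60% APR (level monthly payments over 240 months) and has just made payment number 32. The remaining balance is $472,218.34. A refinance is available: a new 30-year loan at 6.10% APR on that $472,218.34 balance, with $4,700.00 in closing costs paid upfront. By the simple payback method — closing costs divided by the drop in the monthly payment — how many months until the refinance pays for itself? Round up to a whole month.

4 months

Current payment = 504,000 × 7.6%/12 / (1 − (1+0.0063333)^−240) = $4,091.06.
Refinanced payment = 472,218.34 × 0.0050833 / (1 − (1+0.0050833)^−360) = $2,861.62.
Monthly savings = $4,091.06 − $2,861.62 = $1,229.44.
Break-even = $4,700.00 / $1,229.44 = 3.82 → 4 months.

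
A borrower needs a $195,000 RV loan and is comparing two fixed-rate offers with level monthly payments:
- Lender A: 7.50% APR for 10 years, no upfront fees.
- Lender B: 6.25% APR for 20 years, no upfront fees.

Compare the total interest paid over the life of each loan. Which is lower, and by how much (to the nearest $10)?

Lender A by $64,310

Lender A: at 7.50% the monthly rate is 0.0062500, so the payment is 195,000 × 0.0062500 / (1 − 1.0062500^−120) = $2,314.68.
Total interest on Lender A = 120 × $2,314.68 − $195,000 = $82,761.60.
Lender B: monthly rate = 6.25%/12 = 0.0052083; payment = 195,000 × 0.0052083 / (1 − (1+0.0052083)^−240) = $1,425.31.
Total interest on Lender B = 240 × $1,425.31 − $195,000 = $147,074.40.
Lender A is lower by $64,312.80.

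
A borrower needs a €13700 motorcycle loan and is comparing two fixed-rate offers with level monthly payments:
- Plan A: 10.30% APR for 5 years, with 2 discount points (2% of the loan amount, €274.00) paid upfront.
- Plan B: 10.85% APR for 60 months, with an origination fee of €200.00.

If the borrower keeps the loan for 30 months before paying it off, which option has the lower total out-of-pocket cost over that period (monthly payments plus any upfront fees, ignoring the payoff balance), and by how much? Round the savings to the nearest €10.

Plan A by €40

Plan A: monthly rate = 10.3%/12 = 0.0085833; payment = 13,700 × 0.0085833 / (1 − (1+0.0085833)^−60) = €293.11.
Plan B: monthly rate = 10.85%/12 = 0.0090417; payment = 13,700 × 0.0090417 / (1 − (1+0.0090417)^−60) = €296.85.
Over 30 months: Plan A costs 30 × €293.11 + €274.00 = €9,067.30; Plan B costs 30 × €296.85 + €200.00 = €9,105.50.
Plan A is cheaper by €9,105.50 − €9,067.30 = €38.20.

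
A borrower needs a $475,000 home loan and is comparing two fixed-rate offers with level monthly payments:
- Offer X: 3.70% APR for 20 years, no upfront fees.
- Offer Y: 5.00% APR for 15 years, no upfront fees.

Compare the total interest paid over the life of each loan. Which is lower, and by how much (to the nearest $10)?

Offer X by $3,200

Offer X: at 3.70% the monthly rate is 0.0030833, so the payment is 475,000 × 0.0030833 / (1 − 1.0030833^−240) = $2,803.88.
Total interest on Offer X = 240 × $2,803.88 − $475,000 = $197,931.20.
Offer Y: monthly rate = 5%/12 = 0.0041667; payment = 475,000 × 0.0041667 / (1 − (1+0.0041667)^−180) = $3,756.27.
Total interest on Offer Y = 180 × $3,756.27 − $475,000 = $201,128.60.
Offer X is lower by $3,197.40.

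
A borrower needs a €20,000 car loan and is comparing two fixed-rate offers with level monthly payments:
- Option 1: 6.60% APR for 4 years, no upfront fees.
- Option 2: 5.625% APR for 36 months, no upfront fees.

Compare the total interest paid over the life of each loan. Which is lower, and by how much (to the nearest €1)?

Option 1: monthly rate = 6.6%/12 = 0.0055000; payment = 20,000 × 0.0055000 / (1 − (1+0.0055000)^−48) = €475.22.
Total interest on Option 1 = 48 × €475.22 − €20,000 = €2,810.56.
Option 2: monthly rate = 5.625%/12 = 0.0046875; payment = 20,000 × 0.0046875 / (1 − (1+0.0046875)^−36) = €605.05.
Total interest on Option 2 = 36 × €605.05 − €20,000 = €1,781.80.
Option 2 is lower by €1,028.76.

Option 2 by €1,029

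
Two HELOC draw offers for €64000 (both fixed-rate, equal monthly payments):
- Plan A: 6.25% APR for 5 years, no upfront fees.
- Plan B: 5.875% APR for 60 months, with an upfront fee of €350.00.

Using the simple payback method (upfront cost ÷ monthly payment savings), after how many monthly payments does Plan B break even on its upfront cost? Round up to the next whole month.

Plan A: monthly rate = 6.25%/12 = 0.0052083; payment = 64,000 × 0.0052083 / (1 − (1+0.0052083)^−60) = €1,244.75.
Plan B: monthly rate = 5.875%/12 = 0.0048958; payment = 64,000 × 0.0048958 / (1 − (1+0.0048958)^−60) = €1,233.58.
Monthly savings = €1,244.75 − €1,233.58 = €11.17.
Break-even = €350.00 / €11.17 = 31.33 → 32 months.

32 months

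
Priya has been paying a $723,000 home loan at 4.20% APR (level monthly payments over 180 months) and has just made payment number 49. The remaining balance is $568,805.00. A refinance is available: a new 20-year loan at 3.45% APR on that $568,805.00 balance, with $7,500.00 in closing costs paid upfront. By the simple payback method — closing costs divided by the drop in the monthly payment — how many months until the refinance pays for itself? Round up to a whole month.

Current payment = 723,000 × 4.2%/12 / (1 − (1+0.0035000)^−180) = $5,420.69.
Refinanced payment = 568,805.00 × 0.0028750 / (1 − (1+0.0028750)^−240) = $3,284.24.
Monthly savings = $5,420.69 − $3,284.24 = $2,136.45.
Break-even = $7,500.00 / $2,136.45 = 3.51 → 4 months.

4 months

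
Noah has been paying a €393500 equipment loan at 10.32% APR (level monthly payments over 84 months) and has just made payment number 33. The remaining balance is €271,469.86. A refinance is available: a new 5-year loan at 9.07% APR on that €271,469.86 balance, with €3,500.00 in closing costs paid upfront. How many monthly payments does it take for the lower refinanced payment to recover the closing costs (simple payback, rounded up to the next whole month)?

4 months

Current payment = 393,500 × 10.32%/12 / (1 − (1+0.0086000)^−84) = €6,597.81.
Refinanced payment = 271,469.86 × 0.0075583 / (1 − (1+0.0075583)^−60) = €5,644.49.
Monthly savings = €6,597.81 − €5,644.49 = €953.32.
Break-even = €3,500.00 / €953.32 = 3.67 → 4 months.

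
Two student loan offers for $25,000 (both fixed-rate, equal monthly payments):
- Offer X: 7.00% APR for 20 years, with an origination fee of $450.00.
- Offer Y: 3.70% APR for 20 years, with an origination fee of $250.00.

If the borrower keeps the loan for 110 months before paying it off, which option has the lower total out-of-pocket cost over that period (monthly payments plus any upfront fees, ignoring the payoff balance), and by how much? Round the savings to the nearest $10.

Offer X: at 7.00% the monthly rate is 0.0058333, so the payment is 25,000 × 0.0058333 / (1 − 1.0058333^−240) = $193.82.
Offer Y: at 3.70% the monthly rate is 0.0030833, so the payment is 25,000 × 0.0030833 / (1 − 1.0030833^−240) = $147.57.
Over 110 months: Offer X costs 110 × $193.82 + $450.00 = $21,770.20; Offer Y costs 110 × $147.57 + $250.00 = $16,482.70.
Offer Y is cheaper by $21,770.20 − $16,482.70 = $5,287.50.

Offer Y by $5,290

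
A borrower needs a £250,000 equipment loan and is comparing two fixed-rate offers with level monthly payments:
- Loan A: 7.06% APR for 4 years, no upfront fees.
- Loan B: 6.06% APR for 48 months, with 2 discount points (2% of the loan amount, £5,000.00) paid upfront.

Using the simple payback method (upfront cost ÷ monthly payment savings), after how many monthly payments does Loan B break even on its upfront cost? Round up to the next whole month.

Loan A: at 7.06% the monthly rate is 0.0058833, so the payment is 250,000 × 0.0058833 / (1 − 1.0058833^−48) = £5,993.52.
Loan B: monthly rate = 6.06%/12 = 0.0050500; payment = 250,000 × 0.0050500 / (1 − (1+0.0050500)^−48) = £5,878.14.
Monthly savings = £5,993.52 − £5,878.14 = £115.38.
Break-even = £5,000.00 / £115.38 = 43.34 → 44 months.

44 months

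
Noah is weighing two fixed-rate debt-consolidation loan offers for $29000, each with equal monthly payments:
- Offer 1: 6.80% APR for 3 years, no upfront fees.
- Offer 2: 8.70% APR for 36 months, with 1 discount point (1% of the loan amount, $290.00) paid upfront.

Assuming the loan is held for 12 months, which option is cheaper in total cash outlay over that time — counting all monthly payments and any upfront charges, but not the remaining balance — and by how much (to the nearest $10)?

Offer 1 by $590

Offer 1: monthly rate = 6.8%/12 = 0.0056667; payment = 29,000 × 0.0056667 / (1 − (1+0.0056667)^−36) = $892.79.
Offer 2: at 8.70% the monthly rate is 0.0072500, so the payment is 29,000 × 0.0072500 / (1 − 1.0072500^−36) = $918.15.
Over 12 months: Offer 1 costs 12 × $892.79 = $10,713.48; Offer 2 costs 12 × $918.15 + $290.00 = $11,307.80.
Offer 1 is cheaper by $11,307.80 − $10,713.48 = $594.32.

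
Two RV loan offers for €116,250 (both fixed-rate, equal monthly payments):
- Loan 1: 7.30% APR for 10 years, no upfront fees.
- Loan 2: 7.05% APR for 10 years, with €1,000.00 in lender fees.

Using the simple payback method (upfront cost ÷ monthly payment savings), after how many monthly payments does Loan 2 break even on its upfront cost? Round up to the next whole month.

Loan 1: at 7.30% the monthly rate is 0.0060833, so the payment is 116,250 × 0.0060833 / (1 − 1.0060833^−120) = €1,367.80.
Loan 2: at 7.05% the monthly rate is 0.0058750, so the payment is 116,250 × 0.0058750 / (1 − 1.0058750^−120) = €1,352.76.
Monthly savings = €1,367.80 − €1,352.76 = €15.04.
Break-even = €1,000.00 / €15.04 = 66.49 → 67 months.

67 months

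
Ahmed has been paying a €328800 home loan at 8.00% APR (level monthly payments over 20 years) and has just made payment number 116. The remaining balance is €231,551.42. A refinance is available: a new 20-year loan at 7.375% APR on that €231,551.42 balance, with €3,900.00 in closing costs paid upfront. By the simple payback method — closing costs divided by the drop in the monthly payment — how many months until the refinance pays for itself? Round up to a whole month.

Current payment = 328,800 × 8%/12 / (1 − (1+0.0066667)^−240) = €2,750.21.
Refinanced payment = 231,551.42 × 0.0061458 / (1 − (1+0.0061458)^−240) = €1,847.70.
Monthly savings = €2,750.21 − €1,847.70 = €902.51.
Break-even = €3,900.00 / €902.51 = 4.32 → 5 months.

5 months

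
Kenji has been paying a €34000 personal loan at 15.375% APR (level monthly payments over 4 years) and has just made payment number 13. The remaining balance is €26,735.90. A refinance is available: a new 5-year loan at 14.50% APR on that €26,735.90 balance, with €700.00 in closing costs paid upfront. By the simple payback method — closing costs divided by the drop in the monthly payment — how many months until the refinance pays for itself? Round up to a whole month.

Current payment = 34,000 × 15.375%/12 / (1 − (1+0.0128125)^−48) = €952.72.
Refinanced payment = 26,735.90 × 0.0120833 / (1 − (1+0.0120833)^−60) = €629.05.
Monthly savings = €952.72 − €629.05 = €323.67.
Break-even = €700.00 / €323.67 = 2.16 → 3 months.

3 months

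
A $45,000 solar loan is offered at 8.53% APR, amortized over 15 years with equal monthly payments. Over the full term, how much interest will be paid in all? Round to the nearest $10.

$34,910

Monthly rate = 8.53%/12 = 0.0071083; payment = 45,000 × 0.0071083 / (1 − (1+0.0071083)^−180) = $443.92.
Total paid = 180 × $443.92 = $79,905.60; interest = $79,905.60 − $45,000 = $34,905.60.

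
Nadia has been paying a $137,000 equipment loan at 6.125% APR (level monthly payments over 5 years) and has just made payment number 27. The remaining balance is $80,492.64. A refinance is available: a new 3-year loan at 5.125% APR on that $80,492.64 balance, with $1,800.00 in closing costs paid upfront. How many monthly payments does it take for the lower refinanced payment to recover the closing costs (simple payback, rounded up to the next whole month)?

Current payment = 137,000 × 6.125%/12 / (1 − (1+0.0051042)^−60) = $2,656.56.
Refinanced payment = 80,492.64 × 0.0042708 / (1 − (1+0.0042708)^−36) = $2,416.96.
Monthly savings = $2,656.56 − $2,416.96 = $239.60.
Break-even = $1,800.00 / $239.60 = 7.51 → 8 months.

8 months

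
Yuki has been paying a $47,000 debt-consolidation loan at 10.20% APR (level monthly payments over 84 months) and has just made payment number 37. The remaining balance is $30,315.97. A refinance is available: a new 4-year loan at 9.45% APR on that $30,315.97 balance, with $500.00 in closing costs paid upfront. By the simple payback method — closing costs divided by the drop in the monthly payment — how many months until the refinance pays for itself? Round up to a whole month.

21 months

Current payment = 47,000 × 10.2%/12 / (1 − (1+0.0085000)^−84) = $785.12.
Refinanced payment = 30,315.97 × 0.0078750 / (1 − (1+0.0078750)^−48) = $760.91.
Monthly savings = $785.12 − $760.91 = $24.21.
Break-even = $500.00 / $24.21 = 20.65 → 21 months.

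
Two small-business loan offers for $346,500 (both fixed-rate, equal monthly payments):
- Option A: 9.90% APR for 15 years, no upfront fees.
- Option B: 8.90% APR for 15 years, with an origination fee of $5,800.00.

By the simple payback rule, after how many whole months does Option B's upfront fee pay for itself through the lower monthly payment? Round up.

Option A: at 9.90% the monthly rate is 0.0082500, so the payment is 346,500 × 0.0082500 / (1 − 1.0082500^−180) = $3,702.34.
Option B: monthly rate = 8.9%/12 = 0.0074167; payment = 346,500 × 0.0074167 / (1 − (1+0.0074167)^−180) = $3,493.85.
Monthly savings = $3,702.34 − $3,493.85 = $208.49.
Break-even = $5,800.00 / $208.49 = 27.82 → 28 months.

28 months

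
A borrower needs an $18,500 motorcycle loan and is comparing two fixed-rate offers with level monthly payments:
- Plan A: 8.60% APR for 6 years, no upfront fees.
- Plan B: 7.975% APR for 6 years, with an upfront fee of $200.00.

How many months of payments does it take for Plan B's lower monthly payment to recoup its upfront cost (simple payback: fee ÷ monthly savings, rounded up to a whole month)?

36 months

Plan A: monthly rate = 8.6%/12 = 0.0071667; payment = 18,500 × 0.0071667 / (1 − (1+0.0071667)^−72) = $329.81.
Plan B: monthly rate = 7.975%/12 = 0.0066458; payment = 18,500 × 0.0066458 / (1 − (1+0.0066458)^−72) = $324.14.
Monthly savings = $329.81 − $324.14 = $5.67.
Break-even = $200.00 / $5.67 = 35.27 → 36 months.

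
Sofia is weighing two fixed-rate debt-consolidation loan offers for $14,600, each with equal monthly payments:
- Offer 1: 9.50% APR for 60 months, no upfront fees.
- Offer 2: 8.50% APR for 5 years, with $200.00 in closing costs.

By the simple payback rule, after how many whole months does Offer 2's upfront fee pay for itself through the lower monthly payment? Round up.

Offer 1: monthly rate = 9.5%/12 = 0.0079167; payment = 14,600 × 0.0079167 / (1 − (1+0.0079167)^−60) = $306.63.
Offer 2: monthly rate = 8.5%/12 = 0.0070833; payment = 14,600 × 0.0070833 / (1 − (1+0.0070833)^−60) = $299.54.
Monthly savings = $306.63 − $299.54 = $7.09.
Break-even = $200.00 / $7.09 = 28.21 → 29 months.

29 months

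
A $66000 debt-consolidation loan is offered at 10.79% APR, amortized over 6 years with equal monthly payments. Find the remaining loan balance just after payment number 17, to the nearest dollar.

With monthly rate i = 10.79%/12 = 0.0089917, the balance after k of n payments is P · [(1+i)^n − (1+i)^k] / [(1+i)^n − 1].
(1+0.0089917)^72 = 1.90504709 and (1+0.0089917)^17 = 1.16436421, so the balance is 66,000 × (1.90504709 − 1.16436421) / (1.90504709 − 1) = $54,013.84.

$54,014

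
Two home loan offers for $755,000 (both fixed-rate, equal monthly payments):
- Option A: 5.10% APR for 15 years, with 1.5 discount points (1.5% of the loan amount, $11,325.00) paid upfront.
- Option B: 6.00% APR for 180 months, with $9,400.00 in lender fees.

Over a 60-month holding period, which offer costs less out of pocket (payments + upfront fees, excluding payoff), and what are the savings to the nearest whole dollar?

Option A: monthly rate = 5.1%/12 = 0.0042500; payment = 755,000 × 0.0042500 / (1 − (1+0.0042500)^−180) = $6,009.90.
Option B: monthly rate = 6%/12 = 0.0050000; payment = 755,000 × 0.0050000 / (1 − (1+0.0050000)^−180) = $6,371.12.
Over 60 months: Option A costs 60 × $6,009.90 + $11,325.00 = $371,919.00; Option B costs 60 × $6,371.12 + $9,400.00 = $391,667.20.
Option A is cheaper by $391,667.20 − $371,919.00 = $19,748.20.

Option A by $19,748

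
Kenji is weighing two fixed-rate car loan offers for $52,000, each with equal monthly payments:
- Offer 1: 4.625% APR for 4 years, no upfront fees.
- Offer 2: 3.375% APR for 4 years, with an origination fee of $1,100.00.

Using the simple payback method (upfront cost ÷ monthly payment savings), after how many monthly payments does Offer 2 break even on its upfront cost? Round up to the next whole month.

Offer 1: monthly rate = 4.625%/12 = 0.0038542; payment = 52,000 × 0.0038542 / (1 − (1+0.0038542)^−48) = $1,188.71.
Offer 2: monthly rate = 3.375%/12 = 0.0028125; payment = 52,000 × 0.0028125 / (1 − (1+0.0028125)^−48) = $1,159.62.
Monthly savings = $1,188.71 − $1,159.62 = $29.09.
Break-even = $1,100.00 / $29.09 = 37.81 → 38 months.

38 months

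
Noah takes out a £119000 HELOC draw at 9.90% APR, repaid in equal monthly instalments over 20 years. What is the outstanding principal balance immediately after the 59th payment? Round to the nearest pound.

With monthly rate i = 9.9%/12 = 0.0082500, the balance after k of n payments is P · [(1+i)^n − (1+i)^k] / [(1+i)^n − 1].
(1+0.0082500)^240 = 7.18414953 and (1+0.0082500)^59 = 1.62377410, so the balance is 119,000 × (7.18414953 − 1.62377410) / (7.18414953 − 1) = £106,996.88.

£106,997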